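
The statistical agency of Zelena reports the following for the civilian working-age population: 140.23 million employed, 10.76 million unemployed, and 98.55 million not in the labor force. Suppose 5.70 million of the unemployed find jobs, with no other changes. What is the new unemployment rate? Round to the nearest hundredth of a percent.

New unemployment rate ≈ 3.35%.

Initially, labor force = 140.23 + 10.76 = 150.99 million, so u = 10.76/150.99 = 7.13%.
After the change, unemployed falls and employed rises by 5.70; labor force unchanged → E = 145.93, U = 5.06, labor force = 150.99 million.
New unemployment rate = 5.06 / 150.99 = 3.35%.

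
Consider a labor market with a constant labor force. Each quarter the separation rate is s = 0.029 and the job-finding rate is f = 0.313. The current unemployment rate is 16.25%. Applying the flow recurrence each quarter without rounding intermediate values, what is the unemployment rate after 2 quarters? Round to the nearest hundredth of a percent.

With a fixed labor force, u_{t+1} = u_t + s·(1−u_t) − f·u_t = u_t·(1−s−f) + s.
Here 1−s−f = 0.658 and s = 0.029.
u_1 = 0.162500 × 0.658 + 0.029 = 0.135925.
u_2 = 0.135925 × 0.658 + 0.029 = 0.118439.

Unemployment rate after two quarters ≈ 11.84%.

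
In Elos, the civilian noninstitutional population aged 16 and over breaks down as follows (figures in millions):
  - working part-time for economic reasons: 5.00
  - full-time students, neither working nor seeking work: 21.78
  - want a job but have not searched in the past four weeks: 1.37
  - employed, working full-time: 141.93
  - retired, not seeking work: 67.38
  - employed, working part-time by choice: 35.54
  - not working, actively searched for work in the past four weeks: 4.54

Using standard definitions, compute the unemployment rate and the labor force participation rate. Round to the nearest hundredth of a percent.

Employed = 5.00 + 141.93 + 35.54 = 182.47 million (anyone who worked, including part-time for economic reasons, counts as employed).
Unemployed = 4.54 million.
Labor force = 182.47 + 4.54 = 187.01 million.
Not in labor force = 21.78 + 1.37 + 67.38 = 90.53 million (those not working and not actively searching are outside the labor force — including those who want a job but have given up searching).
Civilian working-age population = 187.01 + 90.53 = 277.54 million.
Unemployment rate = 4.54 / 187.01 = 2.43%.
Labor force participation rate = 187.01 / 277.54 = 67.38%.

Unemployment rate ≈ 2.43%; labor force participation rate ≈ 67.38%.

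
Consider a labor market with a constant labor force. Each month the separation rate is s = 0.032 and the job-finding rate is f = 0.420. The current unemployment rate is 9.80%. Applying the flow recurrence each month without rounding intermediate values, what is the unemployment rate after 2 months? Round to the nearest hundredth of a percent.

With a fixed labor force, u_{t+1} = u_t + s·(1−u_t) − f·u_t = u_t·(1−s−f) + s.
Here 1−s−f = 0.548 and s = 0.032.
u_1 = 0.098000 × 0.548 + 0.032 = 0.085704.
u_2 = 0.085704 × 0.548 + 0.032 = 0.078966.

Unemployment rate after two months ≈ 7.90%.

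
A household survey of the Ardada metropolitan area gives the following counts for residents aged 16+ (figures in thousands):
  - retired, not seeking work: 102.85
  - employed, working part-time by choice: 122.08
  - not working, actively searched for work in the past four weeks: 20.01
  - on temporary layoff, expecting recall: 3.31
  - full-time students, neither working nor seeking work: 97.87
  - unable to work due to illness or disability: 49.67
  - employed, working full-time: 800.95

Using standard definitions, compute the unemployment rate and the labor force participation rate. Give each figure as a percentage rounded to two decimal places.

Employed = 122.08 + 800.95 = 923.03 thousand.
Unemployed = 20.01 + 3.31 = 23.32 thousand (jobless and actively searching, or on temporary layoff).
Labor force = 923.03 + 23.32 = 946.35 thousand.
Not in labor force = 102.85 + 97.87 + 49.67 = 250.39 thousand (those not working and not actively searching are outside the labor force).
Civilian working-age population = 946.35 + 250.39 = 1,196.74 thousand.
Unemployment rate = 23.32 / 946.35 = 2.46%.
Labor force participation rate = 946.35 / 1,196.74 = 79.08%.

Unemployment rate ≈ 2.46%; labor force participation rate ≈ 79.08%.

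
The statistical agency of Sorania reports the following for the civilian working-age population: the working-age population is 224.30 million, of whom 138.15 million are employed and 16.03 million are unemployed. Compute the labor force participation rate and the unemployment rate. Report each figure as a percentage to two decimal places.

Labor force participation rate ≈ 68.74%; unemployment rate ≈ 10.40%.

Labor force = employed + unemployed = 138.15 + 16.03 = 154.18 million.
Unemployment rate = 16.03 / 154.18 = 10.40%.
Labor force participation rate = 154.18 / 224.30 = 68.74%.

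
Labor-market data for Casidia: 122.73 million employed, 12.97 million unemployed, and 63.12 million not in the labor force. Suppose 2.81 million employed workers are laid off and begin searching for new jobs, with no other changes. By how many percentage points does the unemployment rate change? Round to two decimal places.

The unemployment rate changes by +2.07 percentage points.

Initially, labor force = 122.73 + 12.97 = 135.70 million, so u = 12.97/135.70 = 9.56%.
After the change, employed falls and unemployed rises by 2.81; labor force unchanged → E = 119.92, U = 15.78, labor force = 135.70 million.
New unemployment rate = 15.78 / 135.70 = 11.63%.
Change = 11.63% − 9.56% = +2.07 percentage points.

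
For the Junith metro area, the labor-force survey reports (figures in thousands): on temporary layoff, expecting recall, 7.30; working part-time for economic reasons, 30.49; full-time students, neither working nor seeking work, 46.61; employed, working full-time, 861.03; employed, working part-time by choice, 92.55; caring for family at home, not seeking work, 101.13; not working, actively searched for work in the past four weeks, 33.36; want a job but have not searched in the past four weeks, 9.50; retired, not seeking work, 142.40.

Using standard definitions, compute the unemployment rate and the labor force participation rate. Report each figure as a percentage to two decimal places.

Unemployment rate ≈ 3.97%; labor force participation rate ≈ 77.37%.

Employed = 30.49 + 861.03 + 92.55 = 984.07 thousand (anyone who worked, including part-time for economic reasons, counts as employed).
Unemployed = 7.30 + 33.36 = 40.66 thousand (jobless and actively searching, or on temporary layoff).
Labor force = 984.07 + 40.66 = 1,024.73 thousand.
Not in labor force = 46.61 + 101.13 + 9.50 + 142.40 = 299.64 thousand (those not working and not actively searching are outside the labor force — including those who want a job but have given up searching).
Civilian working-age population = 1,024.73 + 299.64 = 1,324.37 thousand.
Unemployment rate = 40.66 / 1,024.73 = 3.97%.
Labor force participation rate = 1,024.73 / 1,324.37 = 77.37%.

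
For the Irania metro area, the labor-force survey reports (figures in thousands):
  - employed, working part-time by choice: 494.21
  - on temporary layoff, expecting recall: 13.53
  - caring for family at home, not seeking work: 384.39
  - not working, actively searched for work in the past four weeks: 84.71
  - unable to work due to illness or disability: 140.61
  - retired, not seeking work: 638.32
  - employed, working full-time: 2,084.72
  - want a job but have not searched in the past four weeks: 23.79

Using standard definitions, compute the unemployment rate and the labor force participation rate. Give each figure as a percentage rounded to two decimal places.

Unemployment rate ≈ 3.67%; labor force participation rate ≈ 69.28%.

Employed = 494.21 + 2,084.72 = 2,578.93 thousand.
Unemployed = 13.53 + 84.71 = 98.24 thousand (jobless and actively searching, or on temporary layoff).
Labor force = 2,578.93 + 98.24 = 2,677.17 thousand.
Not in labor force = 384.39 + 140.61 + 638.32 + 23.79 = 1,187.11 thousand (those not working and not actively searching are outside the labor force — including those who want a job but have given up searching).
Civilian working-age population = 2,677.17 + 1,187.11 = 3,864.28 thousand.
Unemployment rate = 98.24 / 2,677.17 = 3.67%.
Labor force participation rate = 2,677.17 / 3,864.28 = 69.28%.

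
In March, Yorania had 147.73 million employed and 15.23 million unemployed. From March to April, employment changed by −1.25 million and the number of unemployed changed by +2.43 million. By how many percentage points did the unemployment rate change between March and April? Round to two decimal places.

March: labor force = 147.73 + 15.23 = 162.96; u = 15.23/162.96 = 9.35%.
April: labor force = 146.48 + 17.66 = 164.14; u = 17.66/164.14 = 10.76%.
Change = 10.76% − 9.35% = +1.41 pp.

The unemployment rate changed by +1.41 percentage points.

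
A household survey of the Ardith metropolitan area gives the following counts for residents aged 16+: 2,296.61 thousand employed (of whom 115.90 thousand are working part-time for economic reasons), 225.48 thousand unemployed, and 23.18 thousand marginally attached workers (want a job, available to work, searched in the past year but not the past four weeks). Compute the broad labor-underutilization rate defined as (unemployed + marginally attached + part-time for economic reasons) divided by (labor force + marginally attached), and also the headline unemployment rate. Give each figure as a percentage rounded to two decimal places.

Broad underutilization rate ≈ 14.32%; headline unemployment rate ≈ 8.94%.

Labor force = 2,296.61 + 225.48 = 2,522.09 thousand.
Numerator = 225.48 + 23.18 + 115.90 = 364.56 thousand.
Denominator = 2,522.09 + 23.18 = 2,545.27 thousand.
Broad rate = 364.56 / 2,545.27 = 14.32%.
Headline unemployment rate = 225.48 / 2,522.09 = 8.94%.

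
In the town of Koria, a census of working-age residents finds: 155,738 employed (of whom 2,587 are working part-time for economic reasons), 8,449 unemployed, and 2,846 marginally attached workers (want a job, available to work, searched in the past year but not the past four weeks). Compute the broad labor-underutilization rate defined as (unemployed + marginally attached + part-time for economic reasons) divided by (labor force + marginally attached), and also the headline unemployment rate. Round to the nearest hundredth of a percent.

Labor force = 155,738 + 8,449 = 164,187.
Numerator = 8,449 + 2,846 + 2,587 = 13,882.
Denominator = 164,187 + 2,846 = 167,033.
Broad rate = 13,882 / 167,033 = 8.31%.
Headline unemployment rate = 8,449 / 164,187 = 5.15%.

Broad underutilization rate ≈ 8.31%; headline unemployment rate ≈ 5.15%.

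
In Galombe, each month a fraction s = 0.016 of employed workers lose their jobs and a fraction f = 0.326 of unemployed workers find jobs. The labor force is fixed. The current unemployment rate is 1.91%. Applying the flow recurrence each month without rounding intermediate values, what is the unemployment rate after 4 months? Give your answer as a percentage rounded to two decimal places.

Unemployment rate after four months ≈ 4.16%.

With a fixed labor force, u_{t+1} = u_t + s·(1−u_t) − f·u_t = u_t·(1−s−f) + s.
Here 1−s−f = 0.658 and s = 0.016.
u_1 = 0.019100 × 0.658 + 0.016 = 0.028568.
u_2 = 0.028568 × 0.658 + 0.016 = 0.034798.
u_3 = 0.034798 × 0.658 + 0.016 = 0.038897.
u_4 = 0.038897 × 0.658 + 0.016 = 0.041594.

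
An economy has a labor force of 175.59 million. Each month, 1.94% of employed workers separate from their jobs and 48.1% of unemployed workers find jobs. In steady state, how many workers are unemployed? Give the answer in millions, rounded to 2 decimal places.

Steady-state unemployment rate u* = s/(s+f) = 1.94/(1.94+48.1) = 0.038769.
Unemployed = u* × labor force = 0.038769 × 175.59 ≈ 6.81 million.

About 6.81 million are unemployed in steady state.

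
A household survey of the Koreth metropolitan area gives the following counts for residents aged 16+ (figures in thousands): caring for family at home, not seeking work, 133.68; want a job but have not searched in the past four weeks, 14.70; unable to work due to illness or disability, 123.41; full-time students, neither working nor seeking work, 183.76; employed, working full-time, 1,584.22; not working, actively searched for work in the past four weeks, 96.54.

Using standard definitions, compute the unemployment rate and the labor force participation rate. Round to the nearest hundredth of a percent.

Unemployment rate ≈ 5.74%; labor force participation rate ≈ 78.68%.

Employed = 1,584.22 thousand.
Unemployed = 96.54 thousand.
Labor force = 1,584.22 + 96.54 = 1,680.76 thousand.
Not in labor force = 133.68 + 14.70 + 123.41 + 183.76 = 455.55 thousand (those not working and not actively searching are outside the labor force — including those who want a job but have given up searching).
Civilian working-age population = 1,680.76 + 455.55 = 2,136.31 thousand.
Unemployment rate = 96.54 / 1,680.76 = 5.74%.
Labor force participation rate = 1,680.76 / 2,136.31 = 78.68%.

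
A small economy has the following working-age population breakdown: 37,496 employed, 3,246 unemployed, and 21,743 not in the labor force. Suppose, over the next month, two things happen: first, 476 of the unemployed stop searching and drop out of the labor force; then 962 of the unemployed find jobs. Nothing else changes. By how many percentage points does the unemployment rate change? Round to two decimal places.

The unemployment rate changes by −3.48 percentage points.

Initially, labor force = 37,496 + 3,246 = 40,742, so u = 3,246/40,742 = 7.97%.
After the first change, unemployed and labor force both fall by 476 → E = 37,496, U = 2,770, labor force = 40,266.
After the second change, unemployed falls and employed rises by 962; labor force unchanged → E = 38,458, U = 1,808, labor force = 40,266.
New unemployment rate = 1,808 / 40,266 = 4.49%.
Change = 4.49% − 7.97% = −3.48 percentage points.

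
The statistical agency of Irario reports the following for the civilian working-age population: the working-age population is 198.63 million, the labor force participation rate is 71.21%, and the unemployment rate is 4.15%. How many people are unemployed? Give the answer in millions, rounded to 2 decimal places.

Labor force = 0.7121 × 198.63 = 141.44 million.
Unemployed = 0.0415 × 141.44 ≈ 5.87 million.

About 5.87 million are unemployed.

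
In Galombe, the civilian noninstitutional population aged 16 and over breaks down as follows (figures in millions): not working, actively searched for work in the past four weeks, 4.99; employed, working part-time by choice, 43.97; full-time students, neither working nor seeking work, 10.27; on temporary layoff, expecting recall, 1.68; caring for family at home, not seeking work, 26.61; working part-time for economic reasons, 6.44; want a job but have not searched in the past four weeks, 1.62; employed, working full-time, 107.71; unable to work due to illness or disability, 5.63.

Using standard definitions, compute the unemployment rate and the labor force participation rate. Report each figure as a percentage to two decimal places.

Employed = 43.97 + 6.44 + 107.71 = 158.12 million (anyone who worked, including part-time for economic reasons, counts as employed).
Unemployed = 4.99 + 1.68 = 6.67 million (jobless and actively searching, or on temporary layoff).
Labor force = 158.12 + 6.67 = 164.79 million.
Not in labor force = 10.27 + 26.61 + 1.62 + 5.63 = 44.13 million (those not working and not actively searching are outside the labor force — including those who want a job but have given up searching).
Civilian working-age population = 164.79 + 44.13 = 208.92 million.
Unemployment rate = 6.67 / 164.79 = 4.05%.
Labor force participation rate = 164.79 / 208.92 = 78.88%.

Unemployment rate ≈ 4.05%; labor force participation rate ≈ 78.88%.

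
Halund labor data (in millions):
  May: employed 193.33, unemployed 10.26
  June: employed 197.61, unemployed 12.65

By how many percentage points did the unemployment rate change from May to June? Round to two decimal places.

The unemployment rate changed by +0.98 percentage points.

May: labor force = 193.33 + 10.26 = 203.59; u = 10.26/203.59 = 5.04%.
June: labor force = 197.61 + 12.65 = 210.26; u = 12.65/210.26 = 6.02%.
Change = 6.02% − 5.04% = +0.98 pp.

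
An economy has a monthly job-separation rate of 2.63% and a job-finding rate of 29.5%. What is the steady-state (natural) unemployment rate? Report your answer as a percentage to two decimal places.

Steady-state unemployment rate ≈ 8.19%.

At steady state the flows balance: s·E = f·U, so U/(E+U) = s/(s+f).
u* = 2.63 / (2.63 + 29.5) = 2.63 / 32.13 = 8.19%.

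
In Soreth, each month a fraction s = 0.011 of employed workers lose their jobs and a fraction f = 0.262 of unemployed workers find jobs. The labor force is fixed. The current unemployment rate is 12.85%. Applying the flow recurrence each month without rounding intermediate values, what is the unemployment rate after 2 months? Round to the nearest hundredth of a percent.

With a fixed labor force, u_{t+1} = u_t + s·(1−u_t) − f·u_t = u_t·(1−s−f) + s.
Here 1−s−f = 0.727 and s = 0.011.
u_1 = 0.128500 × 0.727 + 0.011 = 0.104419.
u_2 = 0.104419 × 0.727 + 0.011 = 0.086913.

Unemployment rate after two months ≈ 8.69%.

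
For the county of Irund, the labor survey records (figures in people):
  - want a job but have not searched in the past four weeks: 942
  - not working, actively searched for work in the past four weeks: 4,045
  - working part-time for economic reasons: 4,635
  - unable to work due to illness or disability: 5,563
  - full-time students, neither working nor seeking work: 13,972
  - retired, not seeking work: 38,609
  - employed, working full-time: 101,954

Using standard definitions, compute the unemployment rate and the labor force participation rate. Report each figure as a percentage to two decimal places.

Unemployment rate ≈ 3.66%; labor force participation rate ≈ 65.19%.

Employed = 4,635 + 101,954 = 106,589 (anyone who worked, including part-time for economic reasons, counts as employed).
Unemployed = 4,045.
Labor force = 106,589 + 4,045 = 110,634.
Not in labor force = 942 + 5,563 + 13,972 + 38,609 = 59,086 (those not working and not actively searching are outside the labor force — including those who want a job but have given up searching).
Civilian working-age population = 110,634 + 59,086 = 169,720.
Unemployment rate = 4,045 / 110,634 = 3.66%.
Labor force participation rate = 110,634 / 169,720 = 65.19%.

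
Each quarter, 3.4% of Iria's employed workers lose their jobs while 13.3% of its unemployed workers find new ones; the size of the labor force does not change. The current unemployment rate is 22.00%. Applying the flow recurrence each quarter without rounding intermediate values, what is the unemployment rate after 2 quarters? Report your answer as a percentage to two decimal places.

Unemployment rate after two quarters ≈ 21.50%.

With a fixed labor force, u_{t+1} = u_t + s·(1−u_t) − f·u_t = u_t·(1−s−f) + s.
Here 1−s−f = 0.833 and s = 0.034.
u_1 = 0.220000 × 0.833 + 0.034 = 0.217260.
u_2 = 0.217260 × 0.833 + 0.034 = 0.214978.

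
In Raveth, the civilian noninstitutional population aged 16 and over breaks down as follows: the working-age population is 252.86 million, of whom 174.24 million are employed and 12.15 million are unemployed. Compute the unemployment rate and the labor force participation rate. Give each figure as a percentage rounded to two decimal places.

Labor force = employed + unemployed = 174.24 + 12.15 = 186.39 million.
Unemployment rate = 12.15 / 186.39 = 6.52%.
Labor force participation rate = 186.39 / 252.86 = 73.71%.

Unemployment rate ≈ 6.52%; labor force participation rate ≈ 73.71%.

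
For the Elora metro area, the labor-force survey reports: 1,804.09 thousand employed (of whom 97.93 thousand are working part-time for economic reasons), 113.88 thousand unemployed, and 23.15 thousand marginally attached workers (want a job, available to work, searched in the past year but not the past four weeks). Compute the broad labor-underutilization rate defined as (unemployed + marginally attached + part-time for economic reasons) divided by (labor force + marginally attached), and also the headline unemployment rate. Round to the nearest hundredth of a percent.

Labor force = 1,804.09 + 113.88 = 1,917.97 thousand.
Numerator = 113.88 + 23.15 + 97.93 = 234.96 thousand.
Denominator = 1,917.97 + 23.15 = 1,941.12 thousand.
Broad rate = 234.96 / 1,941.12 = 12.10%.
Headline unemployment rate = 113.88 / 1,917.97 = 5.94%.

Broad underutilization rate ≈ 12.10%; headline unemployment rate ≈ 5.94%.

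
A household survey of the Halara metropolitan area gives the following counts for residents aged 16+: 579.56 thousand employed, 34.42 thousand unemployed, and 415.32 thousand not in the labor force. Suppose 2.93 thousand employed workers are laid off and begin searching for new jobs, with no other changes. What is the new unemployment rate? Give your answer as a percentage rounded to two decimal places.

Initially, labor force = 579.56 + 34.42 = 613.98 thousand, so u = 34.42/613.98 = 5.61%.
After the change, employed falls and unemployed rises by 2.93; labor force unchanged → E = 576.63, U = 37.35, labor force = 613.98 thousand.
New unemployment rate = 37.35 / 613.98 = 6.08%.

New unemployment rate ≈ 6.08%.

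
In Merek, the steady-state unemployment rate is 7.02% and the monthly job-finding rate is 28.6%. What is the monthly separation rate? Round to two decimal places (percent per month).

Separation rate ≈ 2.16% per month.

From u* = s/(s+f): s = u·f/(1−u).
s = 0.0702 × 28.6 / (1 − 0.0702) = 2.0077 / 0.9298 ≈ 2.16% per month.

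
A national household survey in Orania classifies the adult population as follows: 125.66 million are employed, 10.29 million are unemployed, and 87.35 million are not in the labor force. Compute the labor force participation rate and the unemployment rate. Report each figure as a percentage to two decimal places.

Labor force participation rate ≈ 60.88%; unemployment rate ≈ 7.57%.

Labor force = employed + unemployed = 125.66 + 10.29 = 135.95 million.
Working-age population = 135.95 + 87.35 = 223.30 million.
Unemployment rate = 10.29 / 135.95 = 7.57%.
Labor force participation rate = 135.95 / 223.30 = 60.88%.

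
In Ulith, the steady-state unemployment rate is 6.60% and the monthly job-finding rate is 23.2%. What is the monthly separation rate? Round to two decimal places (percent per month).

Separation rate ≈ 1.64% per month.

From u* = s/(s+f): s = u·f/(1−u).
s = 0.0660 × 23.2 / (1 − 0.0660) = 1.5312 / 0.9340 ≈ 1.64% per month.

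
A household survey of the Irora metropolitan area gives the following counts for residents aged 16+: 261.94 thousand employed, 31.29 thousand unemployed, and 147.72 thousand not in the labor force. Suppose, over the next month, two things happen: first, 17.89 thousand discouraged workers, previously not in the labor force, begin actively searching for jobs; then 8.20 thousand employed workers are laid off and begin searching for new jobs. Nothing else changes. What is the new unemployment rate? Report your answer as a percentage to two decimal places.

New unemployment rate ≈ 18.44%.

Initially, labor force = 261.94 + 31.29 = 293.23 thousand, so u = 31.29/293.23 = 10.67%.
After the first change, unemployed and labor force both rise by 17.89 → E = 261.94, U = 49.18, labor force = 311.12 thousand.
After the second change, employed falls and unemployed rises by 8.20; labor force unchanged → E = 253.74, U = 57.38, labor force = 311.12 thousand.
New unemployment rate = 57.38 / 311.12 = 18.44%.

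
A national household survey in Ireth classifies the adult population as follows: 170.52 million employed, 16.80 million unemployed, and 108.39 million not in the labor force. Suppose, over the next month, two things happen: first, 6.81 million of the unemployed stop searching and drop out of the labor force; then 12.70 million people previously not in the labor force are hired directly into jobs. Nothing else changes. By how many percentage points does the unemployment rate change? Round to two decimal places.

The unemployment rate changes by −3.80 percentage points.

Initially, labor force = 170.52 + 16.80 = 187.32 million, so u = 16.80/187.32 = 8.97%.
After the first change, unemployed and labor force both fall by 6.81 → E = 170.52, U = 9.99, labor force = 180.51 million.
After the second change, employed and labor force both rise by 12.70; unemployed unchanged → E = 183.22, U = 9.99, labor force = 193.21 million.
New unemployment rate = 9.99 / 193.21 = 5.17%.
Change = 5.17% − 8.97% = −3.80 percentage points.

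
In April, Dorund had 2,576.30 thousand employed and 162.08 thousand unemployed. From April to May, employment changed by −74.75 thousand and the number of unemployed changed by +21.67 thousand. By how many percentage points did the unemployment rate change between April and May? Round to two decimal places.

The unemployment rate changed by +0.92 percentage points.

April: labor force = 2,576.30 + 162.08 = 2,738.38; u = 162.08/2,738.38 = 5.92%.
May: labor force = 2,501.55 + 183.75 = 2,685.30; u = 183.75/2,685.30 = 6.84%.
Change = 6.84% − 5.92% = +0.92 pp.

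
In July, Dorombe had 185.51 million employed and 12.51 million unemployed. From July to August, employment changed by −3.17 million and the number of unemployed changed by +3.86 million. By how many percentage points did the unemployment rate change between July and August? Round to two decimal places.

The unemployment rate changed by +1.92 percentage points.

July: labor force = 185.51 + 12.51 = 198.02; u = 12.51/198.02 = 6.32%.
August: labor force = 182.34 + 16.37 = 198.71; u = 16.37/198.71 = 8.24%.
Change = 8.24% − 6.32% = +1.92 pp.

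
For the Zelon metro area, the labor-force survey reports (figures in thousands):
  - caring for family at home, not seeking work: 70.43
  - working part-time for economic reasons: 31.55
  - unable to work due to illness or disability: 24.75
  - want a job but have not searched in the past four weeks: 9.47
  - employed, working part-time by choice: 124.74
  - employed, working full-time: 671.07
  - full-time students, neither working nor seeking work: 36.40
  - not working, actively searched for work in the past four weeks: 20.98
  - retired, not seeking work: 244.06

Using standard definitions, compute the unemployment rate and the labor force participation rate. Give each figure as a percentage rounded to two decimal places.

Employed = 31.55 + 124.74 + 671.07 = 827.36 thousand (anyone who worked, including part-time for economic reasons, counts as employed).
Unemployed = 20.98 thousand.
Labor force = 827.36 + 20.98 = 848.34 thousand.
Not in labor force = 70.43 + 24.75 + 9.47 + 36.40 + 244.06 = 385.11 thousand (those not working and not actively searching are outside the labor force — including those who want a job but have given up searching).
Civilian working-age population = 848.34 + 385.11 = 1,233.45 thousand.
Unemployment rate = 20.98 / 848.34 = 2.47%.
Labor force participation rate = 848.34 / 1,233.45 = 68.78%.

Unemployment rate ≈ 2.47%; labor force participation rate ≈ 68.78%.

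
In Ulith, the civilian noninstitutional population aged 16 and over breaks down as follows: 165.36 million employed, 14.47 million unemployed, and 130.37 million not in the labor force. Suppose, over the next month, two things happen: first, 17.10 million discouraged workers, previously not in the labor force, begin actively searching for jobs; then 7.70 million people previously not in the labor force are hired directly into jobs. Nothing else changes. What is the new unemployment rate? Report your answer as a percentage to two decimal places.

Initially, labor force = 165.36 + 14.47 = 179.83 million, so u = 14.47/179.83 = 8.05%.
After the first change, unemployed and labor force both rise by 17.10 → E = 165.36, U = 31.57, labor force = 196.93 million.
After the second change, employed and labor force both rise by 7.70; unemployed unchanged → E = 173.06, U = 31.57, labor force = 204.63 million.
New unemployment rate = 31.57 / 204.63 = 15.43%.

New unemployment rate ≈ 15.43%.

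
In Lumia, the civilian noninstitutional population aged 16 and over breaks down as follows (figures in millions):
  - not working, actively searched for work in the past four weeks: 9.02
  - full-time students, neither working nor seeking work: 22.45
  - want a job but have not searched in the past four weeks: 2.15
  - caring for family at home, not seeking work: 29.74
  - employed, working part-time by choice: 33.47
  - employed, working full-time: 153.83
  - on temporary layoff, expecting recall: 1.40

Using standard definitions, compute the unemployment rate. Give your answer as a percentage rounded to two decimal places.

Unemployment rate ≈ 5.27%.

Employed = 33.47 + 153.83 = 187.30 million.
Unemployed = 9.02 + 1.40 = 10.42 million (jobless and actively searching, or on temporary layoff).
Labor force = 187.30 + 10.42 = 197.72 million.
Unemployment rate = 10.42 / 197.72 = 5.27%.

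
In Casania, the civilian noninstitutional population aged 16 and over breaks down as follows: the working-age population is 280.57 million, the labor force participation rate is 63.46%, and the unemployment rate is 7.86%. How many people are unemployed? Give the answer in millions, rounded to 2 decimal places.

About 13.99 million are unemployed.

Labor force = 0.6346 × 280.57 = 178.05 million.
Unemployed = 0.0786 × 178.05 ≈ 13.99 million.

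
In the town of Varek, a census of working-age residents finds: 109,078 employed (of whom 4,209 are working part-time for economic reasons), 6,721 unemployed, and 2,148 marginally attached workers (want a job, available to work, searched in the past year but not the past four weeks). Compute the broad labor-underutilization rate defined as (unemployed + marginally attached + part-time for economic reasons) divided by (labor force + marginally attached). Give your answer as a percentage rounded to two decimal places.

Labor force = 109,078 + 6,721 = 115,799.
Numerator = 6,721 + 2,148 + 4,209 = 13,078.
Denominator = 115,799 + 2,148 = 117,947.
Broad rate = 13,078 / 117,947 = 11.09%.

Broad underutilization rate ≈ 11.09%.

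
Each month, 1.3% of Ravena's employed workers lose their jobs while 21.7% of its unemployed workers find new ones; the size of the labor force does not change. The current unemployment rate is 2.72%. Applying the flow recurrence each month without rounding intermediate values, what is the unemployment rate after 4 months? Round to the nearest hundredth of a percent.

Unemployment rate after four months ≈ 4.62%.

With a fixed labor force, u_{t+1} = u_t + s·(1−u_t) − f·u_t = u_t·(1−s−f) + s.
Here 1−s−f = 0.770 and s = 0.013.
u_1 = 0.027200 × 0.770 + 0.013 = 0.033944.
u_2 = 0.033944 × 0.770 + 0.013 = 0.039137.
u_3 = 0.039137 × 0.770 + 0.013 = 0.043135.
u_4 = 0.043135 × 0.770 + 0.013 = 0.046214.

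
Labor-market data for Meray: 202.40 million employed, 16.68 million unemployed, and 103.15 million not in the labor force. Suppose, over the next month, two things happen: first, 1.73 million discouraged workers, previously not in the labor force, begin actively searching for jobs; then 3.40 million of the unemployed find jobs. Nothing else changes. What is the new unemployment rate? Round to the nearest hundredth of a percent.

Initially, labor force = 202.40 + 16.68 = 219.08 million, so u = 16.68/219.08 = 7.61%.
After the first change, unemployed and labor force both rise by 1.73 → E = 202.40, U = 18.41, labor force = 220.81 million.
After the second change, unemployed falls and employed rises by 3.40; labor force unchanged → E = 205.80, U = 15.01, labor force = 220.81 million.
New unemployment rate = 15.01 / 220.81 = 6.80%.

New unemployment rate ≈ 6.80%.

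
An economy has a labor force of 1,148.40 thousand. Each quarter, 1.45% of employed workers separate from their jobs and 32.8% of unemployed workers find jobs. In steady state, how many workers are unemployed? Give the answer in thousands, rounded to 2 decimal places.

Steady-state unemployment rate u* = s/(s+f) = 1.45/(1.45+32.8) = 0.042336.
Unemployed = u* × labor force = 0.042336 × 1,148.40 ≈ 48.62 thousand.

About 48.62 thousand are unemployed in steady state.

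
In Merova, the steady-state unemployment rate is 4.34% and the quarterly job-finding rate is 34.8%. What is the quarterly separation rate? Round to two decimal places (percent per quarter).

Separation rate ≈ 1.58% per quarter.

From u* = s/(s+f): s = u·f/(1−u).
s = 0.0434 × 34.8 / (1 − 0.0434) = 1.5103 / 0.9566 ≈ 1.58% per quarter.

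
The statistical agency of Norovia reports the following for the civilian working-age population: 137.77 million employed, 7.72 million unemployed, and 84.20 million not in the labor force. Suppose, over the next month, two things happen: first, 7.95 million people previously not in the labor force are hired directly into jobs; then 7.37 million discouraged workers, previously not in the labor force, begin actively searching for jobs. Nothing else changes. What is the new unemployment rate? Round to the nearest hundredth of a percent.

New unemployment rate ≈ 9.38%.

Initially, labor force = 137.77 + 7.72 = 145.49 million, so u = 7.72/145.49 = 5.31%.
After the first change, employed and labor force both rise by 7.95; unemployed unchanged → E = 145.72, U = 7.72, labor force = 153.44 million.
After the second change, unemployed and labor force both rise by 7.37 → E = 145.72, U = 15.09, labor force = 160.81 million.
New unemployment rate = 15.09 / 160.81 = 9.38%.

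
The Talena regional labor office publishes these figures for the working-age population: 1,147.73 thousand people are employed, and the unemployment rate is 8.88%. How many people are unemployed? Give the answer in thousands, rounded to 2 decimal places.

Let U be the number unemployed. The labor force is E + U, and U/(E+U) = 0.0888.
So U = 0.0888 × 1,147.73 / (1 − 0.0888) = 101.9184 / 0.9112 ≈ 111.85 thousand.

About 111.85 thousand are unemployed.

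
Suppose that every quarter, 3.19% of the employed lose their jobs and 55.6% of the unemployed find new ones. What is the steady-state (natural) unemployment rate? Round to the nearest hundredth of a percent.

Steady-state unemployment rate ≈ 5.43%.

At steady state the flows balance: s·E = f·U, so U/(E+U) = s/(s+f).
u* = 3.19 / (3.19 + 55.6) = 3.19 / 58.79 = 5.43%.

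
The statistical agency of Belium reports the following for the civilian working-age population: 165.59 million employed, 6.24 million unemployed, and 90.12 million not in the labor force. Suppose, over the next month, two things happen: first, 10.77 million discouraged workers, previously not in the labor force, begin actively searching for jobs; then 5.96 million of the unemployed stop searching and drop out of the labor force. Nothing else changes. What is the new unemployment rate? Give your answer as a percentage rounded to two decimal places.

New unemployment rate ≈ 6.26%.

Initially, labor force = 165.59 + 6.24 = 171.83 million, so u = 6.24/171.83 = 3.63%.
After the first change, unemployed and labor force both rise by 10.77 → E = 165.59, U = 17.01, labor force = 182.60 million.
After the second change, unemployed and labor force both fall by 5.96 → E = 165.59, U = 11.05, labor force = 176.64 million.
New unemployment rate = 11.05 / 176.64 = 6.26%.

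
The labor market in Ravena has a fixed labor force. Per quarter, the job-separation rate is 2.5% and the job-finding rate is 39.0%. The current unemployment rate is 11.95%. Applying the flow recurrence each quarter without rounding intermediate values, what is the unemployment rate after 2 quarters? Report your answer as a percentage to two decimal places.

Unemployment rate after two quarters ≈ 8.05%.

With a fixed labor force, u_{t+1} = u_t + s·(1−u_t) − f·u_t = u_t·(1−s−f) + s.
Here 1−s−f = 0.585 and s = 0.025.
u_1 = 0.119500 × 0.585 + 0.025 = 0.094908.
u_2 = 0.094908 × 0.585 + 0.025 = 0.080521.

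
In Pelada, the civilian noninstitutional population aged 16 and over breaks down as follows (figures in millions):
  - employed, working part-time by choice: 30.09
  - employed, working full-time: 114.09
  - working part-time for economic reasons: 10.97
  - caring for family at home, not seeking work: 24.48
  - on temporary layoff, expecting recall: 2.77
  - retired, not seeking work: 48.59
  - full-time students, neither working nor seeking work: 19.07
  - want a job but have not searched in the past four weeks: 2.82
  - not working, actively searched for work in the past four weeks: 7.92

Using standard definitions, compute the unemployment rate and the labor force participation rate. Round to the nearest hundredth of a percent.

Unemployment rate ≈ 6.45%; labor force participation rate ≈ 63.59%.

Employed = 30.09 + 114.09 + 10.97 = 155.15 million (anyone who worked, including part-time for economic reasons, counts as employed).
Unemployed = 2.77 + 7.92 = 10.69 million (jobless and actively searching, or on temporary layoff).
Labor force = 155.15 + 10.69 = 165.84 million.
Not in labor force = 24.48 + 48.59 + 19.07 + 2.82 = 94.96 million (those not working and not actively searching are outside the labor force — including those who want a job but have given up searching).
Civilian working-age population = 165.84 + 94.96 = 260.80 million.
Unemployment rate = 10.69 / 165.84 = 6.45%.
Labor force participation rate = 165.84 / 260.80 = 63.59%.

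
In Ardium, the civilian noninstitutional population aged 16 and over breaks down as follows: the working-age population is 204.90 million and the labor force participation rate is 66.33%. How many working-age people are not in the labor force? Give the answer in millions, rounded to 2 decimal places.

About 68.99 million are not in the labor force.

Share not in the labor force = 1 − 0.6633 = 0.3367.
Not in labor force = 0.3367 × 204.90 ≈ 68.99 million.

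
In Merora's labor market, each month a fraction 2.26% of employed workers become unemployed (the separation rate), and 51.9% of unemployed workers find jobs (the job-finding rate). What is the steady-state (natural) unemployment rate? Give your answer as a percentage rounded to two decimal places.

At steady state the flows balance: s·E = f·U, so U/(E+U) = s/(s+f).
u* = 2.26 / (2.26 + 51.9) = 2.26 / 54.16 = 4.17%.

Steady-state unemployment rate ≈ 4.17%.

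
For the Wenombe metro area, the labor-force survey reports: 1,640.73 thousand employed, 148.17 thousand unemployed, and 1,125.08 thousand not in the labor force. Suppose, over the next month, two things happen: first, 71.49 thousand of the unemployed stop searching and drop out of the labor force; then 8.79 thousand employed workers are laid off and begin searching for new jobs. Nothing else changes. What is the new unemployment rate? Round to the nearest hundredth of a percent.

New unemployment rate ≈ 4.98%.

Initially, labor force = 1,640.73 + 148.17 = 1,788.90 thousand, so u = 148.17/1,788.90 = 8.28%.
After the first change, unemployed and labor force both fall by 71.49 → E = 1,640.73, U = 76.68, labor force = 1,717.41 thousand.
After the second change, employed falls and unemployed rises by 8.79; labor force unchanged → E = 1,631.94, U = 85.47, labor force = 1,717.41 thousand.
New unemployment rate = 85.47 / 1,717.41 = 4.98%.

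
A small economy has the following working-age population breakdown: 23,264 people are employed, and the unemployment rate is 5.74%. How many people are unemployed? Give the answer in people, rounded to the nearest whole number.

About 1,417 are unemployed.

Let U be the number unemployed. The labor force is E + U, and U/(E+U) = 0.0574.
So U = 0.0574 × 23,264 / (1 − 0.0574) = 1335.35 / 0.9426 ≈ 1,417.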